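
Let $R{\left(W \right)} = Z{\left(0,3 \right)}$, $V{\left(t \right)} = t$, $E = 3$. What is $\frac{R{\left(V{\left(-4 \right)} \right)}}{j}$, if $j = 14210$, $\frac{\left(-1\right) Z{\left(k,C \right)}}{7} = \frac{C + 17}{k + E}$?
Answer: $- \frac{2}{609} \approx -0.0032841$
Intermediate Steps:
$Z{\left(k,C \right)} = - \frac{7 \left(17 + C\right)}{3 + k}$ ($Z{\left(k,C \right)} = - 7 \frac{C + 17}{k + 3} = - 7 \frac{17 + C}{3 + k} = - \frac{7 \left(17 + C\right)}{3 + k}$)
$R{\left(W \right)} = - \frac{140}{3}$ ($R{\left(W \right)} = \frac{7 \left(-17 - 3\right)}{3 + 0} = \frac{7 \left(-17 - 3\right)}{3} = 7 \cdot \frac{1}{3} \left(-20\right) = - \frac{140}{3}$)
$\frac{R{\left(V{\left(-4 \right)} \right)}}{j} = - \frac{140}{3 \cdot 14210} = \left(- \frac{140}{3}\right) \frac{1}{14210} = - \frac{2}{609}$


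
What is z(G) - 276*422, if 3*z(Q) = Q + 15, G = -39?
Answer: -116480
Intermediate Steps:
z(Q) = 5 + Q/3 (z(Q) = (Q + 15)/3 = (15 + Q)/3 = 5 + Q/3)
z(G) - 276*422 = (5 + (⅓)*(-39)) - 276*422 = (5 - 13) - 116472 = -8 - 116472 = -116480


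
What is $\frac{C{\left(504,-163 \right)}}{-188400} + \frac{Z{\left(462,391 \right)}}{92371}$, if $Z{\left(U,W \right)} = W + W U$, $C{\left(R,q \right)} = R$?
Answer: $\frac{1419169259}{725112350} \approx 1.9572$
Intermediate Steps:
$Z{\left(U,W \right)} = W + U W$
$\frac{C{\left(504,-163 \right)}}{-188400} + \frac{Z{\left(462,391 \right)}}{92371} = \frac{504}{-188400} + \frac{391 \left(1 + 462\right)}{92371} = 504 \left(- \frac{1}{188400}\right) + 391 \cdot 463 \cdot \frac{1}{92371} = - \frac{21}{7850} + 181033 \cdot \frac{1}{92371} = - \frac{21}{7850} + \frac{181033}{92371} = \frac{1419169259}{725112350}$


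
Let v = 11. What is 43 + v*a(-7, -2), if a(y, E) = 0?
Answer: 43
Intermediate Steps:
43 + v*a(-7, -2) = 43 + 11*0 = 43 + 0 = 43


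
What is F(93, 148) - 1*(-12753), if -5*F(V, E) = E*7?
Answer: 62729/5 ≈ 12546.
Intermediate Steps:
F(V, E) = -7*E/5 (F(V, E) = -E*7/5 = -7*E/5)
F(93, 148) - 1*(-12753) = -7/5*148 - 1*(-12753) = -1036/5 + 12753 = 62729/5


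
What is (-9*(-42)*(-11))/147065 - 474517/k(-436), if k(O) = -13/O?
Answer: -30426191429834/1911845 ≈ -1.5915e+7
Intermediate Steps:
k(O) = -13/O
(-9*(-42)*(-11))/147065 - 474517/k(-436) = (-9*(-42)*(-11))/147065 - 474517/((-13/(-436))) = (378*(-11))*(1/147065) - 474517/((-13*(-1/436))) = -4158*1/147065 - 474517/13/436 = -4158/147065 - 474517*436/13 = -4158/147065 - 206889412/13 = -30426191429834/1911845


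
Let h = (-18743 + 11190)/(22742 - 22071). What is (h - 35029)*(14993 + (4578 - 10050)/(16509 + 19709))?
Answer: -6383640597578012/12151139 ≈ -5.2535e+8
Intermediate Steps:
h = -7553/671 ≈ -11.256
(h - 35029)*(14993 + (4578 - 10050)/(16509 + 19709)) = (-7553/671 - 35029)*(14993 + (4578 - 10050)/(16509 + 19709)) = -23512012*(14993 - 5472/36218)/671 = -23512012*(14993 - 5472*1/36218)/671 = -23512012*(14993 - 2736/18109)/671 = -23512012/671*271505501/18109 = -6383640597578012/12151139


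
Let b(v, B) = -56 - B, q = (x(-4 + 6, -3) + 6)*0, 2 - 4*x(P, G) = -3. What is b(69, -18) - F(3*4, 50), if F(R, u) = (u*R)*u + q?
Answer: -30038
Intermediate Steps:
x(P, G) = 5/4 (x(P, G) = ½ - ¼*(-3) = ½ + ¾ = 5/4)
q = 0 (q = (5/4 + 6)*0 = (29/4)*0 = 0)
F(R, u) = R*u² (F(R, u) = (u*R)*u + 0 = (R*u)*u + 0 = R*u² + 0 = R*u²)
b(69, -18) - F(3*4, 50) = (-56 - 1*(-18)) - 3*4*50² = (-56 + 18) - 12*2500 = -38 - 1*30000 = -38 - 30000 = -30038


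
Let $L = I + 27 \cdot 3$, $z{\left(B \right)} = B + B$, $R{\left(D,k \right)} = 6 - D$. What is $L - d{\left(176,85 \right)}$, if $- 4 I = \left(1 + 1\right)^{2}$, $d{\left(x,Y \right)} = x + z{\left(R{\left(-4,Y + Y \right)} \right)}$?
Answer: $-116$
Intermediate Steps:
$z{\left(B \right)} = 2 B$
$d{\left(x,Y \right)} = 20 + x$ ($d{\left(x,Y \right)} = x + 2 \left(6 - -4\right) = x + 2 \left(6 + 4\right) = x + 2 \cdot 10 = x + 20 = 20 + x$)
$I = -1$ ($I = - \frac{\left(1 + 1\right)^{2}}{4} = - \frac{2^{2}}{4} = \left(- \frac{1}{4}\right) 4 = -1$)
$L = 80$ ($L = -1 + 27 \cdot 3 = -1 + 81 = 80$)
$L - d{\left(176,85 \right)} = 80 - \left(20 + 176\right) = 80 - 196 = -116$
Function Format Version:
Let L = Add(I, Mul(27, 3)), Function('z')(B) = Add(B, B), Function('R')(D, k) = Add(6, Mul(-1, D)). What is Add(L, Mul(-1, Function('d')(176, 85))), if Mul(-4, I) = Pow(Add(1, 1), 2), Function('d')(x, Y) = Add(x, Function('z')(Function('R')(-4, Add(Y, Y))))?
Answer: -116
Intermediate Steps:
Function('z')(B) = Mul(2, B)
Function('d')(x, Y) = Add(20, x) (Function('d')(x, Y) = Add(x, Mul(2, Add(6, Mul(-1, -4)))) = Add(x, Mul(2, Add(6, 4))) = Add(x, Mul(2, 10)) = Add(x, 20) = Add(20, x))
I = -1 (I = Mul(Rational(-1, 4), Pow(Add(1, 1), 2)) = Mul(Rational(-1, 4), Pow(2, 2)) = Mul(Rational(-1, 4), 4) = -1)
L = 80 (L = Add(-1, Mul(27, 3)) = Add(-1, 81) = 80)
Add(L, Mul(-1, Function('d')(176, 85))) = Add(80, Mul(-1, Add(20, 176))) = Add(80, Mul(-1, 196)) = Add(80, -196) = -116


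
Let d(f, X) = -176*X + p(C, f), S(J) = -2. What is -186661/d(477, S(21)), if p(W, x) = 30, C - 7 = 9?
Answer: -186661/382 ≈ -488.64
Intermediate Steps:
C = 16 (C = 7 + 9 = 16)
d(f, X) = 30 - 176*X (d(f, X) = -176*X + 30 = 30 - 176*X)
-186661/d(477, S(21)) = -186661/(30 - 176*(-2)) = -186661/(30 + 352) = -186661/382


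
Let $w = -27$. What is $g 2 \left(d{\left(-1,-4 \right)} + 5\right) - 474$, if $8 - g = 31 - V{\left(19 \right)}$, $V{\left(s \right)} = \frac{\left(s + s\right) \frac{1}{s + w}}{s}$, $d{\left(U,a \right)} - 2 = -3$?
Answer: $-660$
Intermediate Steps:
$d{\left(U,a \right)} = -1$ ($d{\left(U,a \right)} = 2 - 3 = -1$)
$V{\left(s \right)} = \frac{2}{-27 + s}$ ($V{\left(s \right)} = \frac{\left(s + s\right) \frac{1}{s - 27}}{s} = \frac{2 s \frac{1}{-27 + s}}{s} = \frac{2}{-27 + s}$)
$g = - \frac{93}{4}$ ($g = 8 - \left(31 - \frac{2}{-27 + 19}\right) = 8 - \left(31 - \frac{2}{-8}\right) = 8 - \left(31 - 2 \left(- \frac{1}{8}\right)\right) = 8 - \left(31 - - \frac{1}{4}\right) = 8 - \left(31 + \frac{1}{4}\right) = 8 - \frac{125}{4} = - \frac{93}{4} \approx -23.25$)
$g 2 \left(d{\left(-1,-4 \right)} + 5\right) - 474 = - \frac{93 \cdot 2 \left(-1 + 5\right)}{4} - 474 = - \frac{93 \cdot 2 \cdot 4}{4} - 474 = \left(- \frac{93}{4}\right) 8 - 474 = -186 - 474 = -660$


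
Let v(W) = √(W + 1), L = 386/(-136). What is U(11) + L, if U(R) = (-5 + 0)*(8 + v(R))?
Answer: -2913/68 - 10*√3 ≈ -60.159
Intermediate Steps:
L = -193/68 (L = 386*(-1/136) = -193/68 ≈ -2.8382)
v(W) = √(1 + W)
U(R) = -40 - 5*√(1 + R) (U(R) = (-5 + 0)*(8 + √(1 + R)) = -5*(8 + √(1 + R)) = -40 - 5*√(1 + R))
U(11) + L = (-40 - 5*√(1 + 11)) - 193/68 = (-40 - 10*√3) - 193/68 = -2913/68 - 10*√3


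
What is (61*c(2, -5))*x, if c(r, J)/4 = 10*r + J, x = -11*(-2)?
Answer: 80520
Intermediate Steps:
x = 22
c(r, J) = 4*J + 40*r (c(r, J) = 4*(10*r + J) = 4*(J + 10*r) = 4*J + 40*r)
(61*c(2, -5))*x = (61*(4*(-5) + 40*2))*22 = (61*(-20 + 80))*22 = (61*60)*22 = 3660*22 = 80520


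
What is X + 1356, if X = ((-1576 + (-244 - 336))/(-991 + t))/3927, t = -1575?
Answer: 88727162/65433 ≈ 1356.0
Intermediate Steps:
X = 14/65433 (X = ((-1576 + (-244 - 336))/(-991 - 1575))/3927 = ((-1576 - 580)/(-2566))*(1/3927) = -2156*(-1/2566)*(1/3927) = (1078/1283)*(1/3927) = 14/65433 ≈ 0.00021396)
X + 1356 = 14/65433 + 1356 = 88727162/65433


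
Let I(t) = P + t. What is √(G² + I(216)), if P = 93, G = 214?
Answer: √46105 ≈ 214.72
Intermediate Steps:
I(t) = 93 + t
√(G² + I(216)) = √(214² + (93 + 216)) = √(45796 + 309) = √46105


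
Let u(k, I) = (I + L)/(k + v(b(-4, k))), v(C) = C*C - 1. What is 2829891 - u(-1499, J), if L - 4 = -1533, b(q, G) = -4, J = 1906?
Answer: 4199558621/1484 ≈ 2.8299e+6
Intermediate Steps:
L = -1529 (L = 4 - 1533 = -1529)
v(C) = -1 + C² (v(C) = C² - 1 = -1 + C²)
u(k, I) = (-1529 + I)/(15 + k) (u(k, I) = (I - 1529)/(k + (-1 + (-4)²)) = (-1529 + I)/(k + (-1 + 16)) = (-1529 + I)/(k + 15) = (-1529 + I)/(15 + k))
2829891 - u(-1499, J) = 2829891 - (-1529 + 1906)/(15 - 1499) = 2829891 - 377/(-1484) = 2829891 - (-1)*377/1484 = 2829891 - 1*(-377/1484) = 2829891 + 377/1484 = 4199558621/1484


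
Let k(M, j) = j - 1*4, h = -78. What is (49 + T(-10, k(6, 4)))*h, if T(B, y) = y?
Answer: -3822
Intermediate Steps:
k(M, j) = -4 + j (k(M, j) = j - 4 = -4 + j)
(49 + T(-10, k(6, 4)))*h = (49 + (-4 + 4))*(-78) = (49 + 0)*(-78) = 49*(-78) = -3822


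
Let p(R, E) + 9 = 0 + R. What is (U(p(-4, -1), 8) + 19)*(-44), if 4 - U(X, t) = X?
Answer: -1584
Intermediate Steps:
p(R, E) = -9 + R (p(R, E) = -9 + (0 + R) = -9 + R)
U(X, t) = 4 - X
(U(p(-4, -1), 8) + 19)*(-44) = ((4 - (-9 - 4)) + 19)*(-44) = ((4 - 1*(-13)) + 19)*(-44) = ((4 + 13) + 19)*(-44) = (17 + 19)*(-44) = 36*(-44) = -1584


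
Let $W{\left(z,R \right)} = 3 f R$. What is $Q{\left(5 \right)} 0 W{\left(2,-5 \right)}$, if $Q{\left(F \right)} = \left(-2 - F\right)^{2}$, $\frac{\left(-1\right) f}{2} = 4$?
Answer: $0$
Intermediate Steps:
$f = -8$ ($f = \left(-2\right) 4 = -8$)
$W{\left(z,R \right)} = - 24 R$ ($W{\left(z,R \right)} = 3 \left(-8\right) R = - 24 R$)
$Q{\left(5 \right)} 0 W{\left(2,-5 \right)} = \left(2 + 5\right)^{2} \cdot 0 \left(\left(-24\right) \left(-5\right)\right) = 7^{2} \cdot 0 \cdot 120 = 49 \cdot 0 = 0$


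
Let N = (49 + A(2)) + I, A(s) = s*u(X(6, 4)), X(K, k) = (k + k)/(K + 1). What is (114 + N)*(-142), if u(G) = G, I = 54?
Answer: -217970/7 ≈ -31139.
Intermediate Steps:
X(K, k) = 2*k/(1 + K) (X(K, k) = (2*k)/(1 + K) = 2*k/(1 + K))
A(s) = 8*s/7 (A(s) = s*(2*4/(1 + 6)) = s*(2*4/7) = s*(2*4*(⅐)) = s*(8/7) = 8*s/7)
N = 737/7 (N = (49 + (8/7)*2) + 54 = (49 + 16/7) + 54 = 359/7 + 54 = 737/7 ≈ 105.29)
(114 + N)*(-142) = (114 + 737/7)*(-142) = (1535/7)*(-142) = -217970/7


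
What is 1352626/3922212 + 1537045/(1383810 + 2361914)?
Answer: 2773795003691/3672880905372 ≈ 0.75521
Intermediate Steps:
1352626/3922212 + 1537045/(1383810 + 2361914) = 1352626*(1/3922212) + 1537045/3745724 = 676313/1961106 + 1537045*(1/3745724) = 676313/1961106 + 1537045/3745724 = 2773795003691/3672880905372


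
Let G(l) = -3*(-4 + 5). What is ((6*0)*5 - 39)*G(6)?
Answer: 117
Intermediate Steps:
G(l) = -3 (G(l) = -3*1 = -3)
((6*0)*5 - 39)*G(6) = ((6*0)*5 - 39)*(-3) = (0*5 - 39)*(-3) = (0 - 39)*(-3) = -39*(-3) = 117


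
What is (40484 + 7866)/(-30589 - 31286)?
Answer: -1934/2475 ≈ -0.78141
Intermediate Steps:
(40484 + 7866)/(-30589 - 31286) = 48350/(-61875) = 48350*(-1/61875) = -1934/2475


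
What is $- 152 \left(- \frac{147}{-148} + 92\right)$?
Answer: $- \frac{522994}{37} \approx -14135.0$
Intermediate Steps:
$- 152 \left(- \frac{147}{-148} + 92\right) = - 152 \left(\left(-147\right) \left(- \frac{1}{148}\right) + 92\right) = - 152 \left(\frac{147}{148} + 92\right) = \left(-152\right) \frac{13763}{148} = - \frac{522994}{37}$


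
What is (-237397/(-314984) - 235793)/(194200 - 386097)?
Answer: 74270784915/60444484648 ≈ 1.2287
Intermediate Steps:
(-237397/(-314984) - 235793)/(194200 - 386097) = (-237397*(-1/314984) - 235793)/(-191897) = (237397/314984 - 235793)*(-1/191897) = -74270784915/314984*(-1/191897) = 74270784915/60444484648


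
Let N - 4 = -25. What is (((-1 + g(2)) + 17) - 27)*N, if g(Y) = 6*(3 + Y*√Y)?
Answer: -147 - 252*√2 ≈ -503.38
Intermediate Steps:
N = -21 (N = 4 - 25 = -21)
g(Y) = 18 + 6*Y^(3/2) (g(Y) = 6*(3 + Y^(3/2)) = 18 + 6*Y^(3/2))
(((-1 + g(2)) + 17) - 27)*N = (((-1 + (18 + 6*2^(3/2))) + 17) - 27)*(-21) = (((-1 + (18 + 6*(2*√2))) + 17) - 27)*(-21) = (((-1 + (18 + 12*√2)) + 17) - 27)*(-21) = (((17 + 12*√2) + 17) - 27)*(-21) = ((34 + 12*√2) - 27)*(-21) = (7 + 12*√2)*(-21) = -147 - 252*√2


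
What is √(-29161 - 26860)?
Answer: I*√56021 ≈ 236.69*I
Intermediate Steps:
√(-29161 - 26860) = √(-56021) = I*√56021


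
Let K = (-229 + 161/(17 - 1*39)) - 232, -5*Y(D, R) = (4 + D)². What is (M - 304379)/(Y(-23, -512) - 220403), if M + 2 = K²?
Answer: 205842975/533549984 ≈ 0.38580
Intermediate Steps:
Y(D, R) = -(4 + D)²/5
K = -10303/22 (K = (-229 + 161/(17 - 39)) - 232 = (-229 + 161/(-22)) - 232 = (-229 + 161*(-1/22)) - 232 = (-229 - 161/22) - 232 = -5199/22 - 232 = -10303/22 ≈ -468.32)
M = 106150841/484 (M = -2 + (-10303/22)² = -2 + 106151809/484 = 106150841/484 ≈ 2.1932e+5)
(M - 304379)/(Y(-23, -512) - 220403) = (106150841/484 - 304379)/(-(4 - 23)²/5 - 220403) = -41168595/(484*(-⅕*(-19)² - 220403)) = -41168595/(484*(-⅕*361 - 220403)) = -41168595/(484*(-361/5 - 220403)) = -41168595/(484*(-1102376/5)) = -41168595/484*(-5/1102376) = 205842975/533549984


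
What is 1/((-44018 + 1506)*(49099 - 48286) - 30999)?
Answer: -1/34593255 ≈ -2.8907e-8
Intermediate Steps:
1/((-44018 + 1506)*(49099 - 48286) - 30999) = 1/(-42512*813 - 30999) = 1/(-34562256 - 30999) = 1/(-34593255) = -1/34593255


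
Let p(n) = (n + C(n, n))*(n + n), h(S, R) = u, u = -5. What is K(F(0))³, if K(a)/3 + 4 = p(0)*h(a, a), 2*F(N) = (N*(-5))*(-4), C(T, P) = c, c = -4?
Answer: -1728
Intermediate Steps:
C(T, P) = -4
h(S, R) = -5
p(n) = 2*n*(-4 + n) (p(n) = (n - 4)*(n + n) = (-4 + n)*(2*n) = 2*n*(-4 + n))
F(N) = 10*N (F(N) = ((N*(-5))*(-4))/2 = (-5*N*(-4))/2 = (20*N)/2 = 10*N)
K(a) = -12 (K(a) = -12 + 3*((2*0*(-4 + 0))*(-5)) = -12 + 3*((2*0*(-4))*(-5)) = -12 + 3*(0*(-5)) = -12 + 3*0 = -12 + 0 = -12)
K(F(0))³ = (-12)³ = -1728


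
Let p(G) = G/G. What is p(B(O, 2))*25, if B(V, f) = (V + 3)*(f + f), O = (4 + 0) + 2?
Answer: 25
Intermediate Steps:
O = 6 (O = 4 + 2 = 6)
B(V, f) = 2*f*(3 + V) (B(V, f) = (3 + V)*(2*f) = 2*f*(3 + V))
p(G) = 1
p(B(O, 2))*25 = 1*25 = 25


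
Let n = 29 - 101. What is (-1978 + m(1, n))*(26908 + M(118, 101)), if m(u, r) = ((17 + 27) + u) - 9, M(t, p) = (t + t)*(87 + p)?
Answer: -138417992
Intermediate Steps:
n = -72
M(t, p) = 2*t*(87 + p) (M(t, p) = (2*t)*(87 + p) = 2*t*(87 + p))
m(u, r) = 35 + u (m(u, r) = (44 + u) - 9 = 35 + u)
(-1978 + m(1, n))*(26908 + M(118, 101)) = (-1978 + (35 + 1))*(26908 + 2*118*(87 + 101)) = (-1978 + 36)*(26908 + 2*118*188) = -1942*(26908 + 44368) = -1942*71276 = -138417992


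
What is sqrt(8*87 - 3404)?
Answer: 2*I*sqrt(677) ≈ 52.038*I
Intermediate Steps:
sqrt(8*87 - 3404) = sqrt(696 - 3404) = sqrt(-2708) = 2*I*sqrt(677)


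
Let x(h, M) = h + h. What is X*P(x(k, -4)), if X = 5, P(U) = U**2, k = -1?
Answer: 20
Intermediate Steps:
x(h, M) = 2*h
X*P(x(k, -4)) = 5*(2*(-1))**2 = 5*(-2)**2 = 5*4 = 20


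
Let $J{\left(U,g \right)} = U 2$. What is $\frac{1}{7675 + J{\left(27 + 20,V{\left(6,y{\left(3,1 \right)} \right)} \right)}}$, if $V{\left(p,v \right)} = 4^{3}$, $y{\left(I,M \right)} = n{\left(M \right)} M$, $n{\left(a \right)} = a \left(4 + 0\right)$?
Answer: $\frac{1}{7769} \approx 0.00012872$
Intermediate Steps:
$n{\left(a \right)} = 4 a$ ($n{\left(a \right)} = a 4 = 4 a$)
$y{\left(I,M \right)} = 4 M^{2}$ ($y{\left(I,M \right)} = 4 M M = 4 M^{2}$)
$V{\left(p,v \right)} = 64$
$J{\left(U,g \right)} = 2 U$
$\frac{1}{7675 + J{\left(27 + 20,V{\left(6,y{\left(3,1 \right)} \right)} \right)}} = \frac{1}{7675 + 2 \left(27 + 20\right)} = \frac{1}{7675 + 2 \cdot 47} = \frac{1}{7675 + 94} = \frac{1}{7769}$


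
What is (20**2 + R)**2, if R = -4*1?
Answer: 156816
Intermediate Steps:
R = -4
(20**2 + R)**2 = (20**2 - 4)**2 = (400 - 4)**2 = 396**2 = 156816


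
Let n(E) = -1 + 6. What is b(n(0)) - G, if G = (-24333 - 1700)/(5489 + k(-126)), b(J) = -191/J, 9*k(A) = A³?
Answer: -8306838/216775 ≈ -38.320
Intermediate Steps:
k(A) = A³/9
n(E) = 5
G = 26033/216775 (G = (-24333 - 1700)/(5489 + (⅑)*(-126)³) = -26033/(5489 + (⅑)*(-2000376)) = -26033/(5489 - 222264) = -26033/(-216775) = -26033*(-1/216775) = 26033/216775 ≈ 0.12009)
b(n(0)) - G = -191/5 - 1*26033/216775 = -191*⅕ - 26033/216775 = -191/5 - 26033/216775 = -8306838/216775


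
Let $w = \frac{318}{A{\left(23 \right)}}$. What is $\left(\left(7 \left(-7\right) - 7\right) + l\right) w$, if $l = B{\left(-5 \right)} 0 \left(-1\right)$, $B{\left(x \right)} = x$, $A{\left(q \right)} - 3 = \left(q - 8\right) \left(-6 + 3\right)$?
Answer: $424$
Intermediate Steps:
$A{\left(q \right)} = 27 - 3 q$ ($A{\left(q \right)} = 3 + \left(q - 8\right) \left(-6 + 3\right) = 3 + \left(-8 + q\right) \left(-3\right) = 3 - \left(-24 + 3 q\right) = 27 - 3 q$)
$l = 0$ ($l = \left(-5\right) 0 \left(-1\right) = 0 \left(-1\right) = 0$)
$w = - \frac{53}{7}$ ($w = \frac{318}{27 - 69} = \frac{318}{-42} = 318 \left(- \frac{1}{42}\right) = - \frac{53}{7} \approx -7.5714$)
$\left(\left(7 \left(-7\right) - 7\right) + l\right) w = \left(\left(7 \left(-7\right) - 7\right) + 0\right) \left(- \frac{53}{7}\right) = \left(\left(-49 - 7\right) + 0\right) \left(- \frac{53}{7}\right) = \left(-56 + 0\right) \left(- \frac{53}{7}\right) = \left(-56\right) \left(- \frac{53}{7}\right) = 424$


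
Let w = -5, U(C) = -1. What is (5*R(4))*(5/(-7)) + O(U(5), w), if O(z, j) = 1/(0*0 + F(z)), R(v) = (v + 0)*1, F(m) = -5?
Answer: -507/35 ≈ -14.486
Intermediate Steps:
R(v) = v (R(v) = v*1 = v)
O(z, j) = -1/5 (O(z, j) = 1/(0*0 - 5) = 1/(0 - 5) = 1/(-5) = -1/5)
(5*R(4))*(5/(-7)) + O(U(5), w) = (5*4)*(5/(-7)) - 1/5 = 20*(5*(-1/7)) - 1/5 = 20*(-5/7) - 1/5 = -100/7 - 1/5 = -507/35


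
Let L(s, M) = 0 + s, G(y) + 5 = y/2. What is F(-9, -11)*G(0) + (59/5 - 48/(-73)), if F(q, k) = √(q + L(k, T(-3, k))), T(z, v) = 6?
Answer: 4547/365 - 10*I*√5 ≈ 12.458 - 22.361*I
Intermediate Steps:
G(y) = -5 + y/2
L(s, M) = s
F(q, k) = √(k + q) (F(q, k) = √(q + k) = √(k + q))
F(-9, -11)*G(0) + (59/5 - 48/(-73)) = √(-11 - 9)*(-5 + (½)*0) + (59/5 - 48/(-73)) = √(-20)*(-5 + 0) + (59*(⅕) - 48*(-1/73)) = (2*I*√5)*(-5) + (59/5 + 48/73) = -10*I*√5 + 4547/365 = 4547/365 - 10*I*√5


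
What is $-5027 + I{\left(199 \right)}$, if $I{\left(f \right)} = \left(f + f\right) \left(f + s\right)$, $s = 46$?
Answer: $92483$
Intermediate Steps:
$I{\left(f \right)} = 2 f \left(46 + f\right)$ ($I{\left(f \right)} = \left(f + f\right) \left(f + 46\right) = 2 f \left(46 + f\right)$)
$-5027 + I{\left(199 \right)} = -5027 + 2 \cdot 199 \left(46 + 199\right) = -5027 + 2 \cdot 199 \cdot 245 = -5027 + 97510 = 92483$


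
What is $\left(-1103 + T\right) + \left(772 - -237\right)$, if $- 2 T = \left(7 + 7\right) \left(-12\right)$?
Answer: $-10$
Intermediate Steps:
$T = 84$ ($T = - \frac{\left(7 + 7\right) \left(-12\right)}{2} = - \frac{14 \left(-12\right)}{2} = \left(- \frac{1}{2}\right) \left(-168\right) = 84$)
$\left(-1103 + T\right) + \left(772 - -237\right) = \left(-1103 + 84\right) + \left(772 - -237\right) = -1019 + \left(772 + 237\right) = -1019 + 1009 = -10$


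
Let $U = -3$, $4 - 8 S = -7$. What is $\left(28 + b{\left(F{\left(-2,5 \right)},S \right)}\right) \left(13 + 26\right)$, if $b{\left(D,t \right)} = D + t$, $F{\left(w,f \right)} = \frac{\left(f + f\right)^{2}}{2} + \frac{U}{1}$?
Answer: $\frac{23829}{8} \approx 2978.6$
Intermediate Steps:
$S = \frac{11}{8}$ ($S = \frac{1}{2} - - \frac{7}{8} = \frac{1}{2} + \frac{7}{8} = \frac{11}{8} \approx 1.375$)
$F{\left(w,f \right)} = -3 + 2 f^{2}$ ($F{\left(w,f \right)} = \frac{\left(f + f\right)^{2}}{2} - \frac{3}{1} = \left(2 f\right)^{2} \cdot \frac{1}{2} - 3 = 4 f^{2} \cdot \frac{1}{2} - 3 = 2 f^{2} - 3 = -3 + 2 f^{2}$)
$\left(28 + b{\left(F{\left(-2,5 \right)},S \right)}\right) \left(13 + 26\right) = \left(28 + \left(\left(-3 + 2 \cdot 5^{2}\right) + \frac{11}{8}\right)\right) \left(13 + 26\right) = \left(28 + \left(\left(-3 + 2 \cdot 25\right) + \frac{11}{8}\right)\right) 39 = \left(28 + \left(\left(-3 + 50\right) + \frac{11}{8}\right)\right) 39 = \left(28 + \left(47 + \frac{11}{8}\right)\right) 39 = \left(28 + \frac{387}{8}\right) 39 = \frac{611}{8} \cdot 39 = \frac{23829}{8}$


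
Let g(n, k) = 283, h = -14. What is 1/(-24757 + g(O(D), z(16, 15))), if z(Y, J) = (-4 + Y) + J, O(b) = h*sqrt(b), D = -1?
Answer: -1/24474 ≈ -4.0860e-5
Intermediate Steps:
O(b) = -14*sqrt(b)
z(Y, J) = -4 + J + Y
1/(-24757 + g(O(D), z(16, 15))) = 1/(-24757 + 283) = 1/(-24474) = -1/24474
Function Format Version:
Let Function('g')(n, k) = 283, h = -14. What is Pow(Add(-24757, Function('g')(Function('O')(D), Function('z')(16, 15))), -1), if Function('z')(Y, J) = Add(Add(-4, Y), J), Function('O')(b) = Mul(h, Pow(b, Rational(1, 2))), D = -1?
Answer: Rational(-1, 24474) ≈ -4.0860e-5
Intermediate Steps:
Function('O')(b) = Mul(-14, Pow(b, Rational(1, 2)))
Function('z')(Y, J) = Add(-4, J, Y)
Pow(Add(-24757, Function('g')(Function('O')(D), Function('z')(16, 15))), -1) = Pow(Add(-24757, 283), -1) = Pow(-24474, -1) = Rational(-1, 24474)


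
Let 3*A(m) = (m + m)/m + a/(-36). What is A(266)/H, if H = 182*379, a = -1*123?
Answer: 5/191016 ≈ 2.6176e-5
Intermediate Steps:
a = -123
A(m) = 65/36 (A(m) = ((m + m)/m - 123/(-36))/3 = ((2*m)/m - 123*(-1/36))/3 = (2 + 41/12)/3 = (1/3)*(65/12) = 65/36)
H = 68978
A(266)/H = (65/36)/68978 = (65/36)*(1/68978) = 5/191016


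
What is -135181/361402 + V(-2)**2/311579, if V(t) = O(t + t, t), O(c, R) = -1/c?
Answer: -336956305691/900842190064 ≈ -0.37405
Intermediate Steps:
V(t) = -1/(2*t) (V(t) = -1/(t + t) = -1/(2*t))
-135181/361402 + V(-2)**2/311579 = -135181/361402 + (-1/2/(-2))**2/311579 = -135181*1/361402 + (-1/2*(-1/2))**2*(1/311579) = -135181/361402 + (1/4)**2*(1/311579) = -135181/361402 + (1/16)*(1/311579) = -135181/361402 + 1/4985264 = -336956305691/900842190064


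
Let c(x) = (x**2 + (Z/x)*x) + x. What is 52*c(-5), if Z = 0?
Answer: 1040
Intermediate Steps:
c(x) = x + x**2 (c(x) = (x**2 + (0/x)*x) + x = (x**2 + 0*x) + x = (x**2 + 0) + x = x**2 + x = x + x**2)
52*c(-5) = 52*(-5*(1 - 5)) = 52*(-5*(-4)) = 52*20 = 1040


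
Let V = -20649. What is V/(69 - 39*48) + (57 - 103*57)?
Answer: -3487331/601 ≈ -5802.5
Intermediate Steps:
V/(69 - 39*48) + (57 - 103*57) = -20649/(69 - 39*48) + (57 - 103*57) = -20649/(69 - 1872) + (57 - 5871) = -20649/(-1803) - 5814 = -20649*(-1/1803) - 5814 = 6883/601 - 5814 = -3487331/601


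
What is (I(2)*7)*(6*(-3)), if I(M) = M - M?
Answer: 0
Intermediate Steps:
I(M) = 0
(I(2)*7)*(6*(-3)) = (0*7)*(6*(-3)) = 0*(-18) = 0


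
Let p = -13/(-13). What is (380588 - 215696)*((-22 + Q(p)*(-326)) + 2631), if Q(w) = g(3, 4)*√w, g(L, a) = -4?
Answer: 645222396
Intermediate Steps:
p = 1 (p = -13*(-1/13) = 1)
Q(w) = -4*√w
(380588 - 215696)*((-22 + Q(p)*(-326)) + 2631) = (380588 - 215696)*((-22 - 4*√1*(-326)) + 2631) = 164892*((-22 - 4*1*(-326)) + 2631) = 164892*((-22 - 4*(-326)) + 2631) = 164892*((-22 + 1304) + 2631) = 164892*(1282 + 2631) = 164892*3913 = 645222396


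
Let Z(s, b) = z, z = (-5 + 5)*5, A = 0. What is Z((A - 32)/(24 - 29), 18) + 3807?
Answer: 3807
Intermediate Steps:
z = 0 (z = 0*5 = 0)
Z(s, b) = 0
Z((A - 32)/(24 - 29), 18) + 3807 = 0 + 3807 = 3807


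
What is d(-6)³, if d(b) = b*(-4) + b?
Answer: 5832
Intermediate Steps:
d(b) = -3*b (d(b) = -4*b + b = -3*b)
d(-6)³ = (-3*(-6))³ = 18³ = 5832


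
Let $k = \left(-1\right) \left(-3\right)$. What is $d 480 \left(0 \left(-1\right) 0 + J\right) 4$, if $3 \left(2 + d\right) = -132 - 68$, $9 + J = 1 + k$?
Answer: $659200$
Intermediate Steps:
$k = 3$
$J = -5$ ($J = -9 + \left(1 + 3\right) = -9 + 4 = -5$)
$d = - \frac{206}{3}$ ($d = -2 + \frac{-132 - 68}{3} = -2 + \frac{1}{3} \left(-200\right) = -2 - \frac{200}{3} = - \frac{206}{3} \approx -68.667$)
$d 480 \left(0 \left(-1\right) 0 + J\right) 4 = - \frac{206 \cdot 480 \left(0 \left(-1\right) 0 - 5\right) 4}{3} = - \frac{206 \cdot 480 \left(0 \cdot 0 - 5\right) 4}{3} = - \frac{206 \cdot 480 \left(0 - 5\right) 4}{3} = - \frac{206 \cdot 480 \left(\left(-5\right) 4\right)}{3} = - \frac{206 \cdot 480 \left(-20\right)}{3} = \left(- \frac{206}{3}\right) \left(-9600\right) = 659200$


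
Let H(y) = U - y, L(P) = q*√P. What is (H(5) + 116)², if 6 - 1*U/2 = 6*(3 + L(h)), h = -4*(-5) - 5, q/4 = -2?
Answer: 145809 + 16704*√15 ≈ 2.1050e+5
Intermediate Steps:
q = -8 (q = 4*(-2) = -8)
h = 15 (h = 20 - 5 = 15)
L(P) = -8*√P
U = -24 + 96*√15 (U = 12 - 12*(3 - 8*√15) = 12 - 2*(18 - 48*√15) = 12 + (-36 + 96*√15) = -24 + 96*√15 ≈ 347.81)
H(y) = -24 - y + 96*√15 (H(y) = (-24 + 96*√15) - y = -24 - y + 96*√15)
(H(5) + 116)² = ((-24 - 1*5 + 96*√15) + 116)² = ((-24 - 5 + 96*√15) + 116)² = ((-29 + 96*√15) + 116)² = (87 + 96*√15)²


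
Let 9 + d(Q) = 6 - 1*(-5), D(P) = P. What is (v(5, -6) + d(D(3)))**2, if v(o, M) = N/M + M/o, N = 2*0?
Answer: 16/25 ≈ 0.64000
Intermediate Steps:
N = 0
v(o, M) = M/o (v(o, M) = 0/M + M/o = 0 + M/o = M/o)
d(Q) = 2 (d(Q) = -9 + (6 - 1*(-5)) = -9 + (6 + 5) = -9 + 11 = 2)
(v(5, -6) + d(D(3)))**2 = (-6/5 + 2)**2 = (4/5)**2 = 16/25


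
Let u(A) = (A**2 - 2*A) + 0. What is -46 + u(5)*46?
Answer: 644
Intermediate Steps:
u(A) = A**2 - 2*A
-46 + u(5)*46 = -46 + (5*(-2 + 5))*46 = -46 + (5*3)*46 = -46 + 15*46 = -46 + 690 = 644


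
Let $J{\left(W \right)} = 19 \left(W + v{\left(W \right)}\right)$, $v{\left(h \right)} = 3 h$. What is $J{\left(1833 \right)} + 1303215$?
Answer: $1442523$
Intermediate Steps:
$J{\left(W \right)} = 76 W$ ($J{\left(W \right)} = 19 \left(W + 3 W\right) = 19 \cdot 4 W = 76 W$)
$J{\left(1833 \right)} + 1303215 = 76 \cdot 1833 + 1303215 = 139308 + 1303215 = 1442523$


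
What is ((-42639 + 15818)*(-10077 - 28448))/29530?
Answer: 206655805/5906 ≈ 34991.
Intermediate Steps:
((-42639 + 15818)*(-10077 - 28448))/29530 = -26821*(-38525)*(1/29530) = 1033279025*(1/29530) = 206655805/5906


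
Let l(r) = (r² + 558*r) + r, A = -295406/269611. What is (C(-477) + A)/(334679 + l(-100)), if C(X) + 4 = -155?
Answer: -43163555/77857994969 ≈ -0.00055439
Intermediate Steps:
C(X) = -159 (C(X) = -4 - 155 = -159)
A = -295406/269611 (A = -295406*1/269611 = -295406/269611 ≈ -1.0957)
l(r) = r² + 559*r
(C(-477) + A)/(334679 + l(-100)) = (-159 - 295406/269611)/(334679 - 100*(559 - 100)) = -43163555/(269611*(334679 - 100*459)) = -43163555/(269611*(334679 - 45900)) = -43163555/269611/288779 = -43163555/269611*1/288779 = -43163555/77857994969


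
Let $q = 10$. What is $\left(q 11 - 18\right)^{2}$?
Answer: $8464$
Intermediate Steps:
$\left(q 11 - 18\right)^{2} = \left(10 \cdot 11 - 18\right)^{2} = \left(110 - 18\right)^{2} = 92^{2} = 8464$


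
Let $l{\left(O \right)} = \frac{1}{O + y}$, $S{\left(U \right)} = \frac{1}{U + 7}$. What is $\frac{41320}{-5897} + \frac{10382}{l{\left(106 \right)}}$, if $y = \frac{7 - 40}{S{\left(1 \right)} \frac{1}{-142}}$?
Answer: $\frac{2301604413156}{5897} \approx 3.903 \cdot 10^{8}$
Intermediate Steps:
$S{\left(U \right)} = \frac{1}{7 + U}$
$y = 37488$ ($y = \frac{7 - 40}{\frac{1}{7 + 1} \frac{1}{-142}} = \frac{7 - 40}{\frac{1}{8} \left(- \frac{1}{142}\right)} = - \frac{33}{\frac{1}{8} \left(- \frac{1}{142}\right)} = - \frac{33}{- \frac{1}{1136}} = \left(-33\right) \left(-1136\right) = 37488$)
$l{\left(O \right)} = \frac{1}{37488 + O}$ ($l{\left(O \right)} = \frac{1}{O + 37488} = \frac{1}{37488 + O}$)
$\frac{41320}{-5897} + \frac{10382}{l{\left(106 \right)}} = \frac{41320}{-5897} + \frac{10382}{\frac{1}{37488 + 106}} = 41320 \left(- \frac{1}{5897}\right) + \frac{10382}{\frac{1}{37594}} = - \frac{41320}{5897} + 10382 \frac{1}{\frac{1}{37594}} = - \frac{41320}{5897} + 10382 \cdot 37594 = - \frac{41320}{5897} + 390300908 = \frac{2301604413156}{5897}$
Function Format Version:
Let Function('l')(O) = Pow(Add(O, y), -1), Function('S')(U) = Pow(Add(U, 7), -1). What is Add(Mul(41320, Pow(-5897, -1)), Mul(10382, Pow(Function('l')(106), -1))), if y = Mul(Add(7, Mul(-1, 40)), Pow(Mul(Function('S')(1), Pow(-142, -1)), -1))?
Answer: Rational(2301604413156, 5897) ≈ 3.9030e+8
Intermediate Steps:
Function('S')(U) = Pow(Add(7, U), -1)
y = 37488 (y = Mul(Add(7, Mul(-1, 40)), Pow(Mul(Pow(Add(7, 1), -1), Pow(-142, -1)), -1)) = Mul(Add(7, -40), Pow(Mul(Pow(8, -1), Rational(-1, 142)), -1)) = Mul(-33, Pow(Mul(Rational(1, 8), Rational(-1, 142)), -1)) = Mul(-33, Pow(Rational(-1, 1136), -1)) = Mul(-33, -1136) = 37488)
Function('l')(O) = Pow(Add(37488, O), -1) (Function('l')(O) = Pow(Add(O, 37488), -1) = Pow(Add(37488, O), -1))
Add(Mul(41320, Pow(-5897, -1)), Mul(10382, Pow(Function('l')(106), -1))) = Add(Mul(41320, Pow(-5897, -1)), Mul(10382, Pow(Pow(Add(37488, 106), -1), -1))) = Add(Mul(41320, Rational(-1, 5897)), Mul(10382, Pow(Pow(37594, -1), -1))) = Add(Rational(-41320, 5897), Mul(10382, Pow(Rational(1, 37594), -1))) = Add(Rational(-41320, 5897), Mul(10382, 37594)) = Add(Rational(-41320, 5897), 390300908) = Rational(2301604413156, 5897)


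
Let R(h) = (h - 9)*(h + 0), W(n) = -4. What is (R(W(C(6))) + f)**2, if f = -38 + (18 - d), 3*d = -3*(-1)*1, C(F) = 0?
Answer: 961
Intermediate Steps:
d = 1 (d = (-3*(-1)*1)/3 = (3*1)/3 = (1/3)*3 = 1)
R(h) = h*(-9 + h) (R(h) = (-9 + h)*h = h*(-9 + h))
f = -21 (f = -38 + (18 - 1*1) = -38 + (18 - 1) = -38 + 17 = -21)
(R(W(C(6))) + f)**2 = (-4*(-9 - 4) - 21)**2 = (-4*(-13) - 21)**2 = (52 - 21)**2 = 31**2 = 961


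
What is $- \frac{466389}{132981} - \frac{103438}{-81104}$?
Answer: $- \frac{4011787463}{1797548504} \approx -2.2318$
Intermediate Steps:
$- \frac{466389}{132981} - \frac{103438}{-81104} = \left(-466389\right) \frac{1}{132981} - - \frac{51719}{40552} = - \frac{155463}{44327} + \frac{51719}{40552} = - \frac{4011787463}{1797548504}$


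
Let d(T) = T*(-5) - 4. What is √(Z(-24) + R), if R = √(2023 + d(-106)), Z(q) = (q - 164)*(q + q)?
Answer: √(9024 + √2549) ≈ 95.260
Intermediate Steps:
d(T) = -4 - 5*T (d(T) = -5*T - 4 = -4 - 5*T)
Z(q) = 2*q*(-164 + q) (Z(q) = (-164 + q)*(2*q) = 2*q*(-164 + q))
R = √2549 (R = √(2023 + (-4 - 5*(-106))) = √(2023 + (-4 + 530)) = √(2023 + 526) = √2549 ≈ 50.488)
√(Z(-24) + R) = √(2*(-24)*(-164 - 24) + √2549) = √(2*(-24)*(-188) + √2549) = √(9024 + √2549)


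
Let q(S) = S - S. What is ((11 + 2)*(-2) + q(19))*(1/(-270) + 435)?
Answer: -1526837/135 ≈ -11310.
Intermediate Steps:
q(S) = 0
((11 + 2)*(-2) + q(19))*(1/(-270) + 435) = ((11 + 2)*(-2) + 0)*(1/(-270) + 435) = (13*(-2) + 0)*(-1/270 + 435) = (-26 + 0)*(117449/270) = -26*117449/270 = -1526837/135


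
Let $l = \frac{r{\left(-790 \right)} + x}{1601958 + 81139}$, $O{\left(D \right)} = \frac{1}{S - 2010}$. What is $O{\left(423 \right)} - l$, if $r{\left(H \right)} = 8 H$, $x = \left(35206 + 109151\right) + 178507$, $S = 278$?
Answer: $- \frac{549937305}{2915124004} \approx -0.18865$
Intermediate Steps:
$O{\left(D \right)} = - \frac{1}{1732}$ ($O{\left(D \right)} = \frac{1}{278 - 2010} = \frac{1}{-1732} = - \frac{1}{1732}$)
$x = 322864$ ($x = 144357 + 178507 = 322864$)
$l = \frac{316544}{1683097}$ ($l = \frac{8 \left(-790\right) + 322864}{1601958 + 81139} = \frac{-6320 + 322864}{1683097} = 316544 \cdot \frac{1}{1683097} = \frac{316544}{1683097} \approx 0.18807$)
$O{\left(423 \right)} - l = - \frac{1}{1732} - \frac{316544}{1683097} = - \frac{549937305}{2915124004}$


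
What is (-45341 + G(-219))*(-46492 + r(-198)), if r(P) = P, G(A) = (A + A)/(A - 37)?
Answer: 135481050005/64 ≈ 2.1169e+9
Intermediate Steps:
G(A) = 2*A/(-37 + A) (G(A) = (2*A)/(-37 + A) = 2*A/(-37 + A))
(-45341 + G(-219))*(-46492 + r(-198)) = (-45341 + 2*(-219)/(-37 - 219))*(-46492 - 198) = (-45341 + 2*(-219)/(-256))*(-46690) = (-45341 + 2*(-219)*(-1/256))*(-46690) = (-45341 + 219/128)*(-46690) = -5803429/128*(-46690) = 135481050005/64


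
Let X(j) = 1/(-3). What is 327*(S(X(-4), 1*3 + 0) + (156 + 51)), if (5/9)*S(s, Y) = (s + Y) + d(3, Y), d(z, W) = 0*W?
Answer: 346293/5 ≈ 69259.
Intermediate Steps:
d(z, W) = 0
X(j) = -⅓
S(s, Y) = 9*Y/5 + 9*s/5 (S(s, Y) = 9*((s + Y) + 0)/5 = 9*((Y + s) + 0)/5 = 9*(Y + s)/5 = 9*Y/5 + 9*s/5)
327*(S(X(-4), 1*3 + 0) + (156 + 51)) = 327*((9*(1*3 + 0)/5 + (9/5)*(-⅓)) + (156 + 51)) = 327*((9*(3 + 0)/5 - ⅗) + 207) = 327*(((9/5)*3 - ⅗) + 207) = 327*((27/5 - ⅗) + 207) = 327*(24/5 + 207) = 327*(1059/5) = 346293/5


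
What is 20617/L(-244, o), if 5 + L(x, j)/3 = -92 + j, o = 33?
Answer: -20617/192 ≈ -107.38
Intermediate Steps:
L(x, j) = -291 + 3*j (L(x, j) = -15 + 3*(-92 + j) = -15 + (-276 + 3*j) = -291 + 3*j)
20617/L(-244, o) = 20617/(-291 + 3*33) = 20617/(-291 + 99) = 20617/(-192) = 20617*(-1/192) = -20617/192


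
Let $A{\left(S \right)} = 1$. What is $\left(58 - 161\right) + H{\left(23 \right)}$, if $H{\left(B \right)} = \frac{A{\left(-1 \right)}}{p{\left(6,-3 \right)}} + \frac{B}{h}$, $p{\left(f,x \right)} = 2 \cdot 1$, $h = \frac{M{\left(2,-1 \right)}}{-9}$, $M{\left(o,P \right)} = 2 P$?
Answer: $1$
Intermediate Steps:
$h = \frac{2}{9}$ ($h = \frac{2 \left(-1\right)}{-9} = \left(-2\right) \left(- \frac{1}{9}\right) = \frac{2}{9} \approx 0.22222$)
$p{\left(f,x \right)} = 2$
$H{\left(B \right)} = \frac{1}{2} + \frac{9 B}{2}$ ($H{\left(B \right)} = 1 \cdot \frac{1}{2} + \frac{B}{\frac{2}{9}} = 1 \cdot \frac{1}{2} + B \frac{9}{2} = \frac{1}{2} + \frac{9 B}{2}$)
$\left(58 - 161\right) + H{\left(23 \right)} = \left(58 - 161\right) + \left(\frac{1}{2} + \frac{9}{2} \cdot 23\right) = \left(58 - 161\right) + \left(\frac{1}{2} + \frac{207}{2}\right) = -103 + 104 = 1$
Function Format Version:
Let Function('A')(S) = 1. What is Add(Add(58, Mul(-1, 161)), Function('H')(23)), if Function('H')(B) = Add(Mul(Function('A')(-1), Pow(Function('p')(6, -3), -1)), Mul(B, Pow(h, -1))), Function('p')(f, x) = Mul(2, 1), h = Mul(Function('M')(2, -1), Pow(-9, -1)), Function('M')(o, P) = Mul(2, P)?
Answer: 1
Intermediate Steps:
h = Rational(2, 9) (h = Mul(Mul(2, -1), Pow(-9, -1)) = Mul(-2, Rational(-1, 9)) = Rational(2, 9) ≈ 0.22222)
Function('p')(f, x) = 2
Function('H')(B) = Add(Rational(1, 2), Mul(Rational(9, 2), B)) (Function('H')(B) = Add(Mul(1, Pow(2, -1)), Mul(B, Pow(Rational(2, 9), -1))) = Add(Mul(1, Rational(1, 2)), Mul(B, Rational(9, 2))) = Add(Rational(1, 2), Mul(Rational(9, 2), B)))
Add(Add(58, Mul(-1, 161)), Function('H')(23)) = Add(Add(58, Mul(-1, 161)), Add(Rational(1, 2), Mul(Rational(9, 2), 23))) = Add(Add(58, -161), Add(Rational(1, 2), Rational(207, 2))) = Add(-103, 104) = 1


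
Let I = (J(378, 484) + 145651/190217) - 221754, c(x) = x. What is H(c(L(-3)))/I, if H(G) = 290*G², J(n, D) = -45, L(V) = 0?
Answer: 0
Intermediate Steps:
I = -42189794732/190217 (I = (-45 + 145651/190217) - 221754 = -8414114/190217 - 221754 = -42189794732/190217 ≈ -2.2180e+5)
H(c(L(-3)))/I = (290*0²)/(-42189794732/190217) = (290*0)*(-190217/42189794732) = 0*(-190217/42189794732) = 0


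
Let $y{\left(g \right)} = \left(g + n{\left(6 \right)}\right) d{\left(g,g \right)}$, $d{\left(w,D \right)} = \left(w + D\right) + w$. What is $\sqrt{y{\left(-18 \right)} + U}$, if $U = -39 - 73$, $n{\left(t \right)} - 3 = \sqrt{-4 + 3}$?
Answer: $\sqrt{698 - 54 i} \approx 26.439 - 1.0212 i$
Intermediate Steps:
$d{\left(w,D \right)} = D + 2 w$ ($d{\left(w,D \right)} = \left(D + w\right) + w = D + 2 w$)
$n{\left(t \right)} = 3 + i$ ($n{\left(t \right)} = 3 + \sqrt{-4 + 3} = 3 + \sqrt{-1} = 3 + i$)
$U = -112$ ($U = -39 - 73 = -112$)
$y{\left(g \right)} = 3 g \left(3 + i + g\right)$ ($y{\left(g \right)} = \left(g + \left(3 + i\right)\right) \left(g + 2 g\right) = \left(3 + i + g\right) 3 g = 3 g \left(3 + i + g\right)$)
$\sqrt{y{\left(-18 \right)} + U} = \sqrt{3 \left(-18\right) \left(3 + i - 18\right) - 112} = \sqrt{3 \left(-18\right) \left(-15 + i\right) - 112} = \sqrt{\left(810 - 54 i\right) - 112} = \sqrt{698 - 54 i}$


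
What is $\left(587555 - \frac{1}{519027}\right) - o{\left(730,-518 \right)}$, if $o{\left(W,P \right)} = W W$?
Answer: $\frac{28367420684}{519027} \approx 54655.0$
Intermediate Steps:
$o{\left(W,P \right)} = W^{2}$
$\left(587555 - \frac{1}{519027}\right) - o{\left(730,-518 \right)} = \left(587555 - \frac{1}{519027}\right) - 730^{2} = \left(587555 - \frac{1}{519027}\right) - 532900 = \frac{304956908984}{519027} - 532900 = \frac{28367420684}{519027}$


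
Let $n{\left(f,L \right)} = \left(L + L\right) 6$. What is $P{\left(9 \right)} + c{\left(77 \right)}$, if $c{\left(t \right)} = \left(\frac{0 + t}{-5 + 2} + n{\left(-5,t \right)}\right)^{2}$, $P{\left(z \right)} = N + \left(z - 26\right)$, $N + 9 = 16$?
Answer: $\frac{7262935}{9} \approx 8.0699 \cdot 10^{5}$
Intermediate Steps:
$N = 7$ ($N = -9 + 16 = 7$)
$n{\left(f,L \right)} = 12 L$ ($n{\left(f,L \right)} = 2 L 6 = 12 L$)
$P{\left(z \right)} = -19 + z$ ($P{\left(z \right)} = 7 + \left(z - 26\right) = 7 + \left(-26 + z\right) = -19 + z$)
$c{\left(t \right)} = \frac{1225 t^{2}}{9}$ ($c{\left(t \right)} = \left(\frac{0 + t}{-5 + 2} + 12 t\right)^{2} = \left(\frac{t}{-3} + 12 t\right)^{2} = \left(t \left(- \frac{1}{3}\right) + 12 t\right)^{2} = \left(- \frac{t}{3} + 12 t\right)^{2} = \left(\frac{35 t}{3}\right)^{2} = \frac{1225 t^{2}}{9}$)
$P{\left(9 \right)} + c{\left(77 \right)} = \left(-19 + 9\right) + \frac{1225 \cdot 77^{2}}{9} = -10 + \frac{1225}{9} \cdot 5929 = -10 + \frac{7263025}{9} = \frac{7262935}{9}$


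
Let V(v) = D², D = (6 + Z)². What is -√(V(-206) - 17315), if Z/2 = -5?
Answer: -I*√17059 ≈ -130.61*I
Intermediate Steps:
Z = -10 (Z = 2*(-5) = -10)
D = 16 (D = (6 - 10)² = (-4)² = 16)
V(v) = 256 (V(v) = 16² = 256)
-√(V(-206) - 17315) = -√(256 - 17315) = -√(-17059) = -I*√17059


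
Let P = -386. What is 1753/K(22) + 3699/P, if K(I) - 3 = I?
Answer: 584183/9650 ≈ 60.537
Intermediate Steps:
K(I) = 3 + I
1753/K(22) + 3699/P = 1753/(3 + 22) + 3699/(-386) = 1753/25 + 3699*(-1/386) = 1753*(1/25) - 3699/386 = 1753/25 - 3699/386 = 584183/9650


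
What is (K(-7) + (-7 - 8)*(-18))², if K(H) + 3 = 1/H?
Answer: 3489424/49 ≈ 71213.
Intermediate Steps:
K(H) = -3 + 1/H
(K(-7) + (-7 - 8)*(-18))² = ((-3 + 1/(-7)) + (-7 - 8)*(-18))² = ((-3 - ⅐) - 15*(-18))² = (-22/7 + 270)² = (1868/7)² = 3489424/49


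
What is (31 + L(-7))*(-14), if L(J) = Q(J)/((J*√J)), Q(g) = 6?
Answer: -434 - 12*I*√7/7 ≈ -434.0 - 4.5356*I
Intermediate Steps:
L(J) = 6/J^(3/2) (L(J) = 6/((J*√J)) = 6/(J^(3/2)) = 6/J^(3/2))
(31 + L(-7))*(-14) = (31 + 6/(-7)^(3/2))*(-14) = (31 + 6*(I*√7/49))*(-14) = (31 + 6*I*√7/49)*(-14) = -434 - 12*I*√7/7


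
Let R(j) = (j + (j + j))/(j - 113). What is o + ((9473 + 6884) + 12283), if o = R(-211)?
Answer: 3093331/108 ≈ 28642.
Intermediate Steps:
R(j) = 3*j/(-113 + j) (R(j) = (j + 2*j)/(-113 + j) = (3*j)/(-113 + j) = 3*j/(-113 + j))
o = 211/108 (o = 3*(-211)/(-113 - 211) = 3*(-211)/(-324) = 3*(-211)*(-1/324) = 211/108 ≈ 1.9537)
o + ((9473 + 6884) + 12283) = 211/108 + ((9473 + 6884) + 12283) = 211/108 + (16357 + 12283) = 211/108 + 28640 = 3093331/108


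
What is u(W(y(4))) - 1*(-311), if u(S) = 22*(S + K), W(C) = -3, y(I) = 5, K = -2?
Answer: 201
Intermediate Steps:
u(S) = -44 + 22*S (u(S) = 22*(S - 2) = 22*(-2 + S) = -44 + 22*S)
u(W(y(4))) - 1*(-311) = (-44 + 22*(-3)) - 1*(-311) = (-44 - 66) + 311 = -110 + 311 = 201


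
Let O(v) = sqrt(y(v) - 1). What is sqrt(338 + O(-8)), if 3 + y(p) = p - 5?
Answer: sqrt(338 + I*sqrt(17)) ≈ 18.385 + 0.1121*I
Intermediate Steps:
y(p) = -8 + p (y(p) = -3 + (p - 5) = -3 + (-5 + p) = -8 + p)
O(v) = sqrt(-9 + v) (O(v) = sqrt((-8 + v) - 1) = sqrt(-9 + v))
sqrt(338 + O(-8)) = sqrt(338 + sqrt(-9 - 8)) = sqrt(338 + sqrt(-17)) = sqrt(338 + I*sqrt(17))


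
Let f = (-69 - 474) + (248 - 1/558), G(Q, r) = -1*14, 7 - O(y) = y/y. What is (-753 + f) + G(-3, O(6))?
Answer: -592597/558 ≈ -1062.0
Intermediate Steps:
O(y) = 6 (O(y) = 7 - y/y = 7 - 1*1 = 7 - 1 = 6)
G(Q, r) = -14
f = -164611/558 (f = -543 + (248 - 1*1/558) = -543 + (248 - 1/558) = -543 + 138383/558 = -164611/558 ≈ -295.00)
(-753 + f) + G(-3, O(6)) = (-753 - 164611/558) - 14 = -584785/558 - 14 = -592597/558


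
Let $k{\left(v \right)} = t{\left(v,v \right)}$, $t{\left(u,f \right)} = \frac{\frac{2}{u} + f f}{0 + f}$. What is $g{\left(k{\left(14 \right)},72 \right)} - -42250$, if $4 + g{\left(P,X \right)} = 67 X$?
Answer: $47070$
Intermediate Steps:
$t{\left(u,f \right)} = \frac{f^{2} + \frac{2}{u}}{f}$ ($t{\left(u,f \right)} = \frac{\frac{2}{u} + f^{2}}{f} = \frac{f^{2} + \frac{2}{u}}{f}$)
$k{\left(v \right)} = v + \frac{2}{v^{2}}$ ($k{\left(v \right)} = v + \frac{2}{v v} = v + \frac{2}{v^{2}}$)
$g{\left(P,X \right)} = -4 + 67 X$
$g{\left(k{\left(14 \right)},72 \right)} - -42250 = \left(-4 + 67 \cdot 72\right) - -42250 = \left(-4 + 4824\right) + 42250 = 4820 + 42250 = 47070$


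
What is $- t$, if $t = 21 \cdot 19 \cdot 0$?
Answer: $0$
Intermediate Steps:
$t = 0$ ($t = 399 \cdot 0 = 0$)
$- t = \left(-1\right) 0 = 0$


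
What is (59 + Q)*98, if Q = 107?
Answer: 16268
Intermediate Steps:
(59 + Q)*98 = (59 + 107)*98 = 166*98 = 16268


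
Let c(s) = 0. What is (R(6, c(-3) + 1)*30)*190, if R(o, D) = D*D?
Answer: 5700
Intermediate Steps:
R(o, D) = D²
(R(6, c(-3) + 1)*30)*190 = ((0 + 1)²*30)*190 = (1²*30)*190 = (1*30)*190 = 30*190 = 5700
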